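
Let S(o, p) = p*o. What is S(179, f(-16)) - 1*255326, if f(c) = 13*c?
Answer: -292558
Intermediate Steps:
S(o, p) = o*p
S(179, f(-16)) - 1*255326 = 179*(13*(-16)) - 1*255326 = 179*(-208) - 255326 = -37232 - 255326 = -292558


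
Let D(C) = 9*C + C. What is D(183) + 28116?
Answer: 29946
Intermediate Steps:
D(C) = 10*C
D(183) + 28116 = 10*183 + 28116 = 1830 + 28116 = 29946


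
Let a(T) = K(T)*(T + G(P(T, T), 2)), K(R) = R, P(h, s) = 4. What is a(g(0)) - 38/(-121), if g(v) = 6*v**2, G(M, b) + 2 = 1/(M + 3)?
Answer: 38/121 ≈ 0.31405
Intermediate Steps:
G(M, b) = -2 + 1/(3 + M) (G(M, b) = -2 + 1/(M + 3) = -2 + 1/(3 + M))
a(T) = T*(-13/7 + T) (a(T) = T*(T + (-5 - 2*4)/(3 + 4)) = T*(T + (-5 - 8)/7) = T*(T + (1/7)*(-13)) = T*(T - 13/7) = T*(-13/7 + T))
a(g(0)) - 38/(-121) = (6*0**2)*(-13 + 7*(6*0**2))/7 - 38/(-121) = (6*0)*(-13 + 7*(6*0))/7 - 38*(-1/121) = (1/7)*0*(-13 + 7*0) + 38/121 = (1/7)*0*(-13 + 0) + 38/121 = (1/7)*0*(-13) + 38/121 = 0 + 38/121 = 38/121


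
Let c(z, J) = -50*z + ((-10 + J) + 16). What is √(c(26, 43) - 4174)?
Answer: 5*I*√217 ≈ 73.655*I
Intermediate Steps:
c(z, J) = 6 + J - 50*z (c(z, J) = -50*z + (6 + J) = 6 + J - 50*z)
√(c(26, 43) - 4174) = √((6 + 43 - 50*26) - 4174) = √((6 + 43 - 1300) - 4174) = √(-1251 - 4174) = √(-5425) = 5*I*√217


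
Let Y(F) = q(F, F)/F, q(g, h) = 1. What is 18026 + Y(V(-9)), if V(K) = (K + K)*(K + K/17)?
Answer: 52563833/2916 ≈ 18026.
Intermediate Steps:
V(K) = 36*K**2/17 (V(K) = (2*K)*(K + K*(1/17)) = (2*K)*(K + K/17) = (2*K)*(18*K/17) = 36*K**2/17)
Y(F) = 1/F
18026 + Y(V(-9)) = 18026 + 1/((36/17)*(-9)**2) = 18026 + 1/((36/17)*81) = 18026 + 1/(2916/17) = 18026 + 17/2916 = 52563833/2916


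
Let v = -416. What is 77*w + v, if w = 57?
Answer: 3973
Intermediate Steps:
77*w + v = 77*57 - 416 = 4389 - 416 = 3973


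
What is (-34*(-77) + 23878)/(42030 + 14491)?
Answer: 26496/56521 ≈ 0.46878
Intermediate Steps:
(-34*(-77) + 23878)/(42030 + 14491) = (2618 + 23878)/56521 = 26496*(1/56521) = 26496/56521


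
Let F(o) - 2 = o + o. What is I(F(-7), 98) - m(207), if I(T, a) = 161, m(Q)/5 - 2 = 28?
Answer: 11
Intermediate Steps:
m(Q) = 150 (m(Q) = 10 + 5*28 = 10 + 140 = 150)
F(o) = 2 + 2*o (F(o) = 2 + (o + o) = 2 + 2*o)
I(F(-7), 98) - m(207) = 161 - 1*150 = 161 - 150 = 11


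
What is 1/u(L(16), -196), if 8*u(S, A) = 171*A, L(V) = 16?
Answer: -2/8379 ≈ -0.00023869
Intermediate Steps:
u(S, A) = 171*A/8 (u(S, A) = (171*A)/8 = 171*A/8)
1/u(L(16), -196) = 1/((171/8)*(-196)) = 1/(-8379/2) = -2/8379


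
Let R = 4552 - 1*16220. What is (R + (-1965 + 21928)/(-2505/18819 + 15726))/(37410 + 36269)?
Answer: -1150903871585/7268312737477 ≈ -0.15835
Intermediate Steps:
R = -11668 (R = 4552 - 16220 = -11668)
(R + (-1965 + 21928)/(-2505/18819 + 15726))/(37410 + 36269) = (-11668 + (-1965 + 21928)/(-2505/18819 + 15726))/(37410 + 36269) = (-11668 + 19963/(-2505*1/18819 + 15726))/73679 = (-11668 + 19963/(-835/6273 + 15726))*(1/73679) = (-11668 + 19963/(98648363/6273))*(1/73679) = (-11668 + 19963*(6273/98648363))*(1/73679) = (-11668 + 125227899/98648363)*(1/73679) = -1150903871585/98648363*1/73679 = -1150903871585/7268312737477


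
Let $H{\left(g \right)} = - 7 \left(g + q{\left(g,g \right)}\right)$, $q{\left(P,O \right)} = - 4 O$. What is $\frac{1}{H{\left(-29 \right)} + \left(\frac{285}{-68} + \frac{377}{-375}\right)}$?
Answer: $- \frac{25500}{15662011} \approx -0.0016281$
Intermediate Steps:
$H{\left(g \right)} = 21 g$ ($H{\left(g \right)} = - 7 \left(g - 4 g\right) = - 7 \left(- 3 g\right) = 21 g$)
$\frac{1}{H{\left(-29 \right)} + \left(\frac{285}{-68} + \frac{377}{-375}\right)} = \frac{1}{21 \left(-29\right) + \left(\frac{285}{-68} + \frac{377}{-375}\right)} = \frac{1}{-609 + \left(285 \left(- \frac{1}{68}\right) + 377 \left(- \frac{1}{375}\right)\right)} = \frac{1}{-609 - \frac{132511}{25500}} = \frac{1}{- \frac{15662011}{25500}} = - \frac{25500}{15662011}$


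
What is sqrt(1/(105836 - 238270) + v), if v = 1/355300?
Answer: I*sqrt(26216730588433)/2352690010 ≈ 0.0021763*I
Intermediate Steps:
v = 1/355300 ≈ 2.8145e-6
sqrt(1/(105836 - 238270) + v) = sqrt(1/(105836 - 238270) + 1/355300) = sqrt(1/(-132434) + 1/355300) = sqrt(-1/132434 + 1/355300) = sqrt(-111433/23526900100) = I*sqrt(26216730588433)/2352690010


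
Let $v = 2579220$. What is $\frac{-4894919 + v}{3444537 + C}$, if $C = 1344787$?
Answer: $- \frac{2315699}{4789324} \approx -0.48351$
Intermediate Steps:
$\frac{-4894919 + v}{3444537 + C} = \frac{-4894919 + 2579220}{3444537 + 1344787} = - \frac{2315699}{4789324}$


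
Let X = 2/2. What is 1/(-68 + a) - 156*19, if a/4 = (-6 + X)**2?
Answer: -94847/32 ≈ -2964.0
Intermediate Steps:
X = 1 (X = 2*(1/2) = 1)
a = 100 (a = 4*(-6 + 1)**2 = 4*(-5)**2 = 4*25 = 100)
1/(-68 + a) - 156*19 = 1/(-68 + 100) - 156*19 = 1/32 - 2964 = -94847/32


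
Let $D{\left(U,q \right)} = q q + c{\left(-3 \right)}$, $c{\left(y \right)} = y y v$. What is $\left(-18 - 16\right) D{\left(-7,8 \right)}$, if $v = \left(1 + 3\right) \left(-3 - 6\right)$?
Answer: $8840$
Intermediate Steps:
$v = -36$ ($v = 4 \left(-3 - 6\right) = 4 \left(-9\right) = -36$)
$c{\left(y \right)} = - 36 y^{2}$ ($c{\left(y \right)} = y y \left(-36\right) = y^{2} \left(-36\right) = - 36 y^{2}$)
$D{\left(U,q \right)} = -324 + q^{2}$ ($D{\left(U,q \right)} = q q - 36 \left(-3\right)^{2} = q^{2} - 324 = -324 + q^{2}$)
$\left(-18 - 16\right) D{\left(-7,8 \right)} = \left(-18 - 16\right) \left(-324 + 8^{2}\right) = - 34 \left(-324 + 64\right) = \left(-34\right) \left(-260\right) = 8840$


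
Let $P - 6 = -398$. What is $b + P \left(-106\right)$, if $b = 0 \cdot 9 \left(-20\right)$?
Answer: $41552$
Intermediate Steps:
$P = -392$ ($P = 6 - 398 = -392$)
$b = 0$ ($b = 0 \left(-20\right) = 0$)
$b + P \left(-106\right) = 0 - -41552 = 0 + 41552 = 41552$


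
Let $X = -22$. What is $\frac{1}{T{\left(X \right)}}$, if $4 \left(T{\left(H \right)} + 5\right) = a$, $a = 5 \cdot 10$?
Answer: $\frac{2}{15} \approx 0.13333$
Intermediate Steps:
$a = 50$
$T{\left(H \right)} = \frac{15}{2}$ ($T{\left(H \right)} = -5 + \frac{1}{4} \cdot 50 = -5 + \frac{25}{2} = \frac{15}{2}$)
$\frac{1}{T{\left(X \right)}} = \frac{1}{\frac{15}{2}} = \frac{2}{15}$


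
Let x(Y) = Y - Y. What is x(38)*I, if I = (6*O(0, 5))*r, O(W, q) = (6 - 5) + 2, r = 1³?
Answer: 0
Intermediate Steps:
x(Y) = 0
r = 1
O(W, q) = 3 (O(W, q) = 1 + 2 = 3)
I = 18 (I = (6*3)*1 = 18*1 = 18)
x(38)*I = 0*18 = 0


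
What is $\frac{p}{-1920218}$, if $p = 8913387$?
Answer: $- \frac{8913387}{1920218} \approx -4.6419$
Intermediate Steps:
$\frac{p}{-1920218} = \frac{8913387}{-1920218} = 8913387 \left(- \frac{1}{1920218}\right) = - \frac{8913387}{1920218}$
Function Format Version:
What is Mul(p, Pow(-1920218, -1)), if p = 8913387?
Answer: Rational(-8913387, 1920218) ≈ -4.6419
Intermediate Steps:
Mul(p, Pow(-1920218, -1)) = Mul(8913387, Pow(-1920218, -1)) = Mul(8913387, Rational(-1, 1920218)) = Rational(-8913387, 1920218)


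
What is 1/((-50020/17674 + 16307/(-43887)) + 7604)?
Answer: 387829419/2947813183247 ≈ 0.00013157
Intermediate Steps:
1/((-50020/17674 + 16307/(-43887)) + 7604) = 1/((-50020*1/17674 + 16307*(-1/43887)) + 7604) = 1/((-25010/8837 - 16307/43887) + 7604) = 1/(-1241718829/387829419 + 7604) = 1/(2947813183247/387829419) = 387829419/2947813183247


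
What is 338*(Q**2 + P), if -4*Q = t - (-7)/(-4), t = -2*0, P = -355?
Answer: -15350439/128 ≈ -1.1993e+5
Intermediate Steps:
t = 0
Q = 7/16 (Q = -(0 - (-7)/(-4))/4 = -(0 - (-7)*(-1)/4)/4 = -(0 - 1*7/4)/4 = -(0 - 7/4)/4 = -1/4*(-7/4) = 7/16 ≈ 0.43750)
338*(Q**2 + P) = 338*((7/16)**2 - 355) = 338*(49/256 - 355) = 338*(-90831/256) = -15350439/128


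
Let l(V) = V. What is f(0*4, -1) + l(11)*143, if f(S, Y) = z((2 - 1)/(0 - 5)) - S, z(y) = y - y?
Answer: 1573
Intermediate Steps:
z(y) = 0
f(S, Y) = -S (f(S, Y) = 0 - S = -S)
f(0*4, -1) + l(11)*143 = -0*4 + 11*143 = -1*0 + 1573 = 0 + 1573 = 1573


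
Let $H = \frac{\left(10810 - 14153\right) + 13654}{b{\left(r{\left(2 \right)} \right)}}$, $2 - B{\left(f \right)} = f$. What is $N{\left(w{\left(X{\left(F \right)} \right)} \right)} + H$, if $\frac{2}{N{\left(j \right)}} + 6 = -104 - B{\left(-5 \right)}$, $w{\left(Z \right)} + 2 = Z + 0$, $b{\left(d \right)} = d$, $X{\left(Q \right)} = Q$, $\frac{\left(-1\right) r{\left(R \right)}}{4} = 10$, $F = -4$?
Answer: $- \frac{1206467}{4680} \approx -257.79$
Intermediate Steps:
$r{\left(R \right)} = -40$ ($r{\left(R \right)} = \left(-4\right) 10 = -40$)
$B{\left(f \right)} = 2 - f$
$w{\left(Z \right)} = -2 + Z$ ($w{\left(Z \right)} = -2 + \left(Z + 0\right) = -2 + Z$)
$N{\left(j \right)} = - \frac{2}{117}$ ($N{\left(j \right)} = \frac{2}{-6 - \left(106 + 5\right)} = \frac{2}{-6 - 111} = \frac{2}{-117} = 2 \left(- \frac{1}{117}\right) = - \frac{2}{117}$)
$H = - \frac{10311}{40}$ ($H = \frac{\left(10810 - 14153\right) + 13654}{-40} = \left(-3343 + 13654\right) \left(- \frac{1}{40}\right) = 10311 \left(- \frac{1}{40}\right) = - \frac{10311}{40} \approx -257.77$)
$N{\left(w{\left(X{\left(F \right)} \right)} \right)} + H = - \frac{2}{117} - \frac{10311}{40} = - \frac{1206467}{4680}$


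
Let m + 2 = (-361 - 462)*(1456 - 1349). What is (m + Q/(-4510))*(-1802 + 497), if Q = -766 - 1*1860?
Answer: 51829576272/451 ≈ 1.1492e+8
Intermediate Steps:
Q = -2626 (Q = -766 - 1860 = -2626)
m = -88063 (m = -2 + (-361 - 462)*(1456 - 1349) = -2 - 823*107 = -2 - 88061 = -88063)
(m + Q/(-4510))*(-1802 + 497) = (-88063 - 2626/(-4510))*(-1802 + 497) = (-88063 - 2626*(-1/4510))*(-1305) = (-88063 + 1313/2255)*(-1305) = -198580752/2255*(-1305) = 51829576272/451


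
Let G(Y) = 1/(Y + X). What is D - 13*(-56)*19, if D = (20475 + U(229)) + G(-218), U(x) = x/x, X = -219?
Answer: 14992595/437 ≈ 34308.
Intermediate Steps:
G(Y) = 1/(-219 + Y) (G(Y) = 1/(Y - 219) = 1/(-219 + Y))
U(x) = 1
D = 8948011/437 (D = (20475 + 1) + 1/(-219 - 218) = 20476 + 1/(-437) = 20476 - 1/437 = 8948011/437 ≈ 20476.)
D - 13*(-56)*19 = 8948011/437 - 13*(-56)*19 = 8948011/437 + 728*19 = 8948011/437 + 13832 = 14992595/437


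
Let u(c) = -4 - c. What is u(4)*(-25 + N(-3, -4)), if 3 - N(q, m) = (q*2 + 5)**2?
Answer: 184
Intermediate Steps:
N(q, m) = 3 - (5 + 2*q)**2 (N(q, m) = 3 - (q*2 + 5)**2 = 3 - (2*q + 5)**2 = 3 - (5 + 2*q)**2)
u(4)*(-25 + N(-3, -4)) = (-4 - 1*4)*(-25 + (3 - (5 + 2*(-3))**2)) = (-4 - 4)*(-25 + (3 - (5 - 6)**2)) = -8*(-25 + (3 - 1*(-1)**2)) = -8*(-25 + (3 - 1*1)) = -8*(-25 + (3 - 1)) = -8*(-25 + 2) = -8*(-23) = 184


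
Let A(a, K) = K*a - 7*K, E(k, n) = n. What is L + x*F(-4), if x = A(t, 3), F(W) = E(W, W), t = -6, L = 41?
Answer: 197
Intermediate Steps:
A(a, K) = -7*K + K*a
F(W) = W
x = -39 (x = 3*(-7 - 6) = 3*(-13) = -39)
L + x*F(-4) = 41 - 39*(-4) = 41 + 156 = 197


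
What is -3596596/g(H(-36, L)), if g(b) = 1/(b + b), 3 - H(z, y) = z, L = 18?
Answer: -280534488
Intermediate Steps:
H(z, y) = 3 - z
g(b) = 1/(2*b)
-3596596/g(H(-36, L)) = -3596596/(1/(2*(3 - 1*(-36)))) = -3596596/(1/(2*(3 + 36))) = -3596596/((1/2)/39) = -3596596/((1/2)*(1/39)) = -3596596/1/78 = -3596596*78 = -280534488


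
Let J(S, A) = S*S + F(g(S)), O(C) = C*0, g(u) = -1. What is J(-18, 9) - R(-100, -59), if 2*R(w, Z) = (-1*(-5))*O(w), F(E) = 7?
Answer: 331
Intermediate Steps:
O(C) = 0
R(w, Z) = 0 (R(w, Z) = (-1*(-5)*0)/2 = (5*0)/2 = (½)*0 = 0)
J(S, A) = 7 + S² (J(S, A) = S*S + 7 = S² + 7 = 7 + S²)
J(-18, 9) - R(-100, -59) = (7 + (-18)²) - 1*0 = (7 + 324) + 0 = 331 + 0 = 331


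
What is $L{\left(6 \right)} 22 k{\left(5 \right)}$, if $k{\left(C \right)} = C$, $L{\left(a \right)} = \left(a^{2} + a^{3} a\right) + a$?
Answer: $147180$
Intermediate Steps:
$L{\left(a \right)} = a + a^{2} + a^{4}$ ($L{\left(a \right)} = \left(a^{2} + a^{4}\right) + a = a + a^{2} + a^{4}$)
$L{\left(6 \right)} 22 k{\left(5 \right)} = 6 \left(1 + 6 + 6^{3}\right) 22 \cdot 5 = 6 \left(1 + 6 + 216\right) 22 \cdot 5 = 6 \cdot 223 \cdot 22 \cdot 5 = 1338 \cdot 22 \cdot 5 = 29436 \cdot 5 = 147180$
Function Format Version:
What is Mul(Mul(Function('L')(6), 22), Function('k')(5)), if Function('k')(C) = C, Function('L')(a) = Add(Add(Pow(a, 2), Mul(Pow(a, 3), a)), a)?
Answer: 147180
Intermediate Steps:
Function('L')(a) = Add(a, Pow(a, 2), Pow(a, 4)) (Function('L')(a) = Add(Add(Pow(a, 2), Pow(a, 4)), a) = Add(a, Pow(a, 2), Pow(a, 4)))
Mul(Mul(Function('L')(6), 22), Function('k')(5)) = Mul(Mul(Mul(6, Add(1, 6, Pow(6, 3))), 22), 5) = Mul(Mul(Mul(6, Add(1, 6, 216)), 22), 5) = Mul(Mul(Mul(6, 223), 22), 5) = Mul(Mul(1338, 22), 5) = Mul(29436, 5) = 147180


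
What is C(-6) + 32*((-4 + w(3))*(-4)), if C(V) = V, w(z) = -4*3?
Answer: 2042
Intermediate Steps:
w(z) = -12
C(-6) + 32*((-4 + w(3))*(-4)) = -6 + 32*((-4 - 12)*(-4)) = -6 + 32*(-16*(-4)) = -6 + 32*64 = -6 + 2048 = 2042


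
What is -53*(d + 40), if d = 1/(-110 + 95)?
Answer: -31747/15 ≈ -2116.5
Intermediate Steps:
d = -1/15 (d = 1/(-15) = -1/15 ≈ -0.066667)
-53*(d + 40) = -53*(-1/15 + 40) = -53*599/15 = -31747/15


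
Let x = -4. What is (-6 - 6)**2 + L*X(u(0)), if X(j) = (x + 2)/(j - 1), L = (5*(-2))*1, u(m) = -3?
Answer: 139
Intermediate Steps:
L = -10 (L = -10*1 = -10)
X(j) = -2/(-1 + j) (X(j) = (-4 + 2)/(j - 1) = -2/(-1 + j))
(-6 - 6)**2 + L*X(u(0)) = (-6 - 6)**2 - (-20)/(-1 - 3) = (-12)**2 - (-20)/(-4) = 144 - (-20)*(-1)/4 = 144 - 10*1/2 = 144 - 5 = 139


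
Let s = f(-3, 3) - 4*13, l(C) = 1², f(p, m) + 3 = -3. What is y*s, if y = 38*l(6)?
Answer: -2204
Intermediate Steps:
f(p, m) = -6 (f(p, m) = -3 - 3 = -6)
l(C) = 1
y = 38 (y = 38*1 = 38)
s = -58 (s = -6 - 4*13 = -6 - 52 = -58)
y*s = 38*(-58) = -2204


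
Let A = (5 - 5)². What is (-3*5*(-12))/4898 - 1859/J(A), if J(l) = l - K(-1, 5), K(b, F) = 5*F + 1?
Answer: 350387/4898 ≈ 71.537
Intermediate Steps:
A = 0 (A = 0² = 0)
K(b, F) = 1 + 5*F
J(l) = -26 + l (J(l) = l - (1 + 5*5) = l - (1 + 25) = l - 1*26 = l - 26 = -26 + l)
(-3*5*(-12))/4898 - 1859/J(A) = (-3*5*(-12))/4898 - 1859/(-26 + 0) = -15*(-12)*(1/4898) - 1859/(-26) = 180*(1/4898) - 1859*(-1/26) = 90/2449 + 143/2 = 350387/4898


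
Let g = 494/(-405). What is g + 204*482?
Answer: 39822346/405 ≈ 98327.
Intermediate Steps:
g = -494/405 (g = 494*(-1/405) = -494/405 ≈ -1.2198)
g + 204*482 = -494/405 + 204*482 = -494/405 + 98328 = 39822346/405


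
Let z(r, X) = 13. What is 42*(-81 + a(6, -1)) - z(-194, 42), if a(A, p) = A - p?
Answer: -3121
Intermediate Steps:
42*(-81 + a(6, -1)) - z(-194, 42) = 42*(-81 + (6 - 1*(-1))) - 1*13 = 42*(-81 + (6 + 1)) - 13 = 42*(-81 + 7) - 13 = 42*(-74) - 13 = -3108 - 13 = -3121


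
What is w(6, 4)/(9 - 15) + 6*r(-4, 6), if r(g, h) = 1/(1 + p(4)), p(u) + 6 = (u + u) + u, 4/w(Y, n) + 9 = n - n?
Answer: 176/189 ≈ 0.93122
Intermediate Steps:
w(Y, n) = -4/9 (w(Y, n) = 4/(-9 + (n - n)) = 4/(-9 + 0) = 4/(-9) = 4*(-⅑) = -4/9)
p(u) = -6 + 3*u (p(u) = -6 + ((u + u) + u) = -6 + (2*u + u) = -6 + 3*u)
r(g, h) = ⅐ (r(g, h) = 1/(1 + (-6 + 3*4)) = 1/(1 + (-6 + 12)) = 1/(1 + 6) = 1/7 = ⅐)
w(6, 4)/(9 - 15) + 6*r(-4, 6) = -4/(9*(9 - 15)) + 6*(⅐) = -4/9/(-6) + 6/7 = -4/9*(-⅙) + 6/7 = 2/27 + 6/7 = 176/189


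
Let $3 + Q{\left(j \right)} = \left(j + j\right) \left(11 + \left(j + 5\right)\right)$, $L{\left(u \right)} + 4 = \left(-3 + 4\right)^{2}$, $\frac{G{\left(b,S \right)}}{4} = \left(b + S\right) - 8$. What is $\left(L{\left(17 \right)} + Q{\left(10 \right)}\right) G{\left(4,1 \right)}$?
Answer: $-6168$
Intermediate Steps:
$G{\left(b,S \right)} = -32 + 4 S + 4 b$ ($G{\left(b,S \right)} = 4 \left(\left(b + S\right) - 8\right) = 4 \left(\left(S + b\right) - 8\right) = 4 \left(-8 + S + b\right) = -32 + 4 S + 4 b$)
$L{\left(u \right)} = -3$ ($L{\left(u \right)} = -4 + \left(-3 + 4\right)^{2} = -4 + 1^{2} = -4 + 1 = -3$)
$Q{\left(j \right)} = -3 + 2 j \left(16 + j\right)$ ($Q{\left(j \right)} = -3 + \left(j + j\right) \left(11 + \left(j + 5\right)\right) = -3 + 2 j \left(11 + \left(5 + j\right)\right) = -3 + 2 j \left(16 + j\right)$)
$\left(L{\left(17 \right)} + Q{\left(10 \right)}\right) G{\left(4,1 \right)} = \left(-3 + \left(-3 + 2 \cdot 10^{2} + 32 \cdot 10\right)\right) \left(-32 + 4 \cdot 1 + 4 \cdot 4\right) = \left(-3 + \left(-3 + 2 \cdot 100 + 320\right)\right) \left(-32 + 4 + 16\right) = \left(-3 + \left(-3 + 200 + 320\right)\right) \left(-12\right) = \left(-3 + 517\right) \left(-12\right) = 514 \left(-12\right) = -6168$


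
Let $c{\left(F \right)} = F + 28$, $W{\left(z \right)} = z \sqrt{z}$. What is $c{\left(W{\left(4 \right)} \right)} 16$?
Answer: $576$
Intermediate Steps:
$W{\left(z \right)} = z^{\frac{3}{2}}$
$c{\left(F \right)} = 28 + F$
$c{\left(W{\left(4 \right)} \right)} 16 = \left(28 + 4^{\frac{3}{2}}\right) 16 = \left(28 + 8\right) 16 = 36 \cdot 16 = 576$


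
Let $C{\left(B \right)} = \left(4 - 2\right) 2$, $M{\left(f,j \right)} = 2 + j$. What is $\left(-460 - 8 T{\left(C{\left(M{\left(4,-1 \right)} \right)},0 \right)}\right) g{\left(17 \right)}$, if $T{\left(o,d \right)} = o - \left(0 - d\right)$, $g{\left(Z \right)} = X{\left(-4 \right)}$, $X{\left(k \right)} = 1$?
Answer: $-492$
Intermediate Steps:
$g{\left(Z \right)} = 1$
$C{\left(B \right)} = 4$ ($C{\left(B \right)} = 2 \cdot 2 = 4$)
$T{\left(o,d \right)} = d + o$ ($T{\left(o,d \right)} = o - - d = o + d = d + o$)
$\left(-460 - 8 T{\left(C{\left(M{\left(4,-1 \right)} \right)},0 \right)}\right) g{\left(17 \right)} = \left(-460 + \left(- 8 \left(0 + 4\right) + 0\right)\right) 1 = \left(-460 + \left(\left(-8\right) 4 + 0\right)\right) 1 = \left(-460 + \left(-32 + 0\right)\right) 1 = \left(-460 - 32\right) 1 = \left(-492\right) 1 = -492$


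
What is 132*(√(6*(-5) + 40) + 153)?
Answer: 20196 + 132*√10 ≈ 20613.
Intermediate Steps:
132*(√(6*(-5) + 40) + 153) = 132*(√(-30 + 40) + 153) = 132*(√10 + 153) = 132*(153 + √10) = 20196 + 132*√10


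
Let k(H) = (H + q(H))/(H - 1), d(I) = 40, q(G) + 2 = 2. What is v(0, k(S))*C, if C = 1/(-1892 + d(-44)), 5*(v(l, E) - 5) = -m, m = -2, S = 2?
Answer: -27/9260 ≈ -0.0029158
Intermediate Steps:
q(G) = 0 (q(G) = -2 + 2 = 0)
k(H) = H/(-1 + H) (k(H) = (H + 0)/(H - 1) = H/(-1 + H))
v(l, E) = 27/5 (v(l, E) = 5 + (-1*(-2))/5 = 5 + (⅕)*2 = 5 + ⅖ = 27/5)
C = -1/1852 (C = 1/(-1892 + 40) = 1/(-1852) = -1/1852 ≈ -0.00053996)
v(0, k(S))*C = (27/5)*(-1/1852) = -27/9260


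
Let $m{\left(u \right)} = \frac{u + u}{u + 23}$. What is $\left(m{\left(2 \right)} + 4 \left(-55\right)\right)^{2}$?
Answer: $\frac{30206016}{625} \approx 48330.0$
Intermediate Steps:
$m{\left(u \right)} = \frac{2 u}{23 + u}$
$\left(m{\left(2 \right)} + 4 \left(-55\right)\right)^{2} = \left(2 \cdot 2 \frac{1}{23 + 2} + 4 \left(-55\right)\right)^{2} = \left(2 \cdot 2 \cdot \frac{1}{25} - 220\right)^{2} = \left(\frac{4}{25} - 220\right)^{2} = \left(- \frac{5496}{25}\right)^{2} = \frac{30206016}{625}$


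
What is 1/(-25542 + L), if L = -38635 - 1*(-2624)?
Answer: -1/61553 ≈ -1.6246e-5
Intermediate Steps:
L = -36011 (L = -38635 + 2624 = -36011)
1/(-25542 + L) = 1/(-25542 - 36011) = 1/(-61553) = -1/61553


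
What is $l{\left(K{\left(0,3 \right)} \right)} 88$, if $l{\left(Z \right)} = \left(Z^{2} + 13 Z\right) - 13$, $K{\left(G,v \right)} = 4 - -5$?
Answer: $16280$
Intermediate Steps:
$K{\left(G,v \right)} = 9$ ($K{\left(G,v \right)} = 4 + 5 = 9$)
$l{\left(Z \right)} = -13 + Z^{2} + 13 Z$
$l{\left(K{\left(0,3 \right)} \right)} 88 = \left(-13 + 9^{2} + 13 \cdot 9\right) 88 = \left(-13 + 81 + 117\right) 88 = 185 \cdot 88 = 16280$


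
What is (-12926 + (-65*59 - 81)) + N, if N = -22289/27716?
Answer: -466815161/27716 ≈ -16843.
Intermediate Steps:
N = -22289/27716 (N = -22289*1/27716 = -22289/27716 ≈ -0.80419)
(-12926 + (-65*59 - 81)) + N = (-12926 + (-65*59 - 81)) - 22289/27716 = (-12926 + (-3835 - 81)) - 22289/27716 = (-12926 - 3916) - 22289/27716 = -16842 - 22289/27716 = -466815161/27716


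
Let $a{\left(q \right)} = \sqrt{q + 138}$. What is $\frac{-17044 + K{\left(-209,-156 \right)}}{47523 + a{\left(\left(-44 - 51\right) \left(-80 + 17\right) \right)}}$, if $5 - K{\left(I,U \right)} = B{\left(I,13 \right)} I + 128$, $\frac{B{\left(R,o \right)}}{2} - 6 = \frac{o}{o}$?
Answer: $- \frac{225591681}{752809802} + \frac{4747 \sqrt{6123}}{752809802} \approx -0.29917$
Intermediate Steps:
$B{\left(R,o \right)} = 14$ ($B{\left(R,o \right)} = 12 + 2 \frac{o}{o} = 12 + 2 \cdot 1 = 12 + 2 = 14$)
$K{\left(I,U \right)} = -123 - 14 I$ ($K{\left(I,U \right)} = 5 - \left(14 I + 128\right) = 5 - \left(128 + 14 I\right) = -123 - 14 I$)
$a{\left(q \right)} = \sqrt{138 + q}$
$\frac{-17044 + K{\left(-209,-156 \right)}}{47523 + a{\left(\left(-44 - 51\right) \left(-80 + 17\right) \right)}} = \frac{-17044 - -2803}{47523 + \sqrt{138 + \left(-44 - 51\right) \left(-80 + 17\right)}} = \frac{-17044 + \left(-123 + 2926\right)}{47523 + \sqrt{138 - -5985}} = \frac{-17044 + 2803}{47523 + \sqrt{138 + 5985}} = - \frac{14241}{47523 + \sqrt{6123}}$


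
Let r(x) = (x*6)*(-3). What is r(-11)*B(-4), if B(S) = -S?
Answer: 792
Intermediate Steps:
r(x) = -18*x (r(x) = (6*x)*(-3) = -18*x)
r(-11)*B(-4) = (-18*(-11))*(-1*(-4)) = 198*4 = 792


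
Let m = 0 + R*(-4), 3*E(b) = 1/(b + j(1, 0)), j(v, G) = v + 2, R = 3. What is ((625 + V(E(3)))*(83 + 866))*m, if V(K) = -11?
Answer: -6992232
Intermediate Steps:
j(v, G) = 2 + v
E(b) = 1/(3*(3 + b)) (E(b) = 1/(3*(b + (2 + 1))) = 1/(3*(b + 3)) = 1/(3*(3 + b)))
m = -12 (m = 0 + 3*(-4) = 0 - 12 = -12)
((625 + V(E(3)))*(83 + 866))*m = ((625 - 11)*(83 + 866))*(-12) = (614*949)*(-12) = 582686*(-12) = -6992232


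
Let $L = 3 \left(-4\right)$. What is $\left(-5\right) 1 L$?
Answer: $60$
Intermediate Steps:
$L = -12$
$\left(-5\right) 1 L = \left(-5\right) 1 \left(-12\right) = \left(-5\right) \left(-12\right) = 60$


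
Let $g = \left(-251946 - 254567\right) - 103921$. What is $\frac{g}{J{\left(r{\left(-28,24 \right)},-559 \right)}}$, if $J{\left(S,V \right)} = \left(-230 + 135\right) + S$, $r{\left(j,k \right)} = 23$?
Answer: $\frac{33913}{4} \approx 8478.3$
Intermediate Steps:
$g = -610434$ ($g = -506513 - 103921 = -610434$)
$J{\left(S,V \right)} = -95 + S$
$\frac{g}{J{\left(r{\left(-28,24 \right)},-559 \right)}} = - \frac{610434}{-95 + 23} = - \frac{610434}{-72} = \left(-610434\right) \left(- \frac{1}{72}\right) = \frac{33913}{4}$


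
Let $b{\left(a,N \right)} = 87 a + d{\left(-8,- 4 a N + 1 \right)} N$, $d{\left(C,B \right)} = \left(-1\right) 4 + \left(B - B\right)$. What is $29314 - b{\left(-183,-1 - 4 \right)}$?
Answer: $45215$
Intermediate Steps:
$d{\left(C,B \right)} = -4$ ($d{\left(C,B \right)} = -4 + 0 = -4$)
$b{\left(a,N \right)} = - 4 N + 87 a$ ($b{\left(a,N \right)} = 87 a - 4 N = - 4 N + 87 a$)
$29314 - b{\left(-183,-1 - 4 \right)} = 29314 - \left(- 4 \left(-1 - 4\right) + 87 \left(-183\right)\right) = 29314 - \left(- 4 \left(-1 - 4\right) - 15921\right) = 29314 - \left(\left(-4\right) \left(-5\right) - 15921\right) = 29314 - \left(20 - 15921\right) = 29314 - -15901 = 29314 + 15901 = 45215$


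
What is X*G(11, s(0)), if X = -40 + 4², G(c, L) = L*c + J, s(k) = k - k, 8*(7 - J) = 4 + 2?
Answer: -150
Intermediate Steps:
J = 25/4 (J = 7 - (4 + 2)/8 = 7 - ⅛*6 = 7 - ¾ = 25/4 ≈ 6.2500)
s(k) = 0
G(c, L) = 25/4 + L*c (G(c, L) = L*c + 25/4 = 25/4 + L*c)
X = -24 (X = -40 + 16 = -24)
X*G(11, s(0)) = -24*(25/4 + 0*11) = -24*(25/4 + 0) = -24*25/4 = -150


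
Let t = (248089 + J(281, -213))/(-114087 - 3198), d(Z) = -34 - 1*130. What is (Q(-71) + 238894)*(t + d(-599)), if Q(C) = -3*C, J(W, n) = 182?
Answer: -1552841437059/39095 ≈ -3.9720e+7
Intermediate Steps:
d(Z) = -164 (d(Z) = -34 - 130 = -164)
t = -82757/39095 (t = (248089 + 182)/(-114087 - 3198) = 248271/(-117285) = 248271*(-1/117285) = -82757/39095 ≈ -2.1168)
(Q(-71) + 238894)*(t + d(-599)) = (-3*(-71) + 238894)*(-82757/39095 - 164) = (213 + 238894)*(-6494337/39095) = 239107*(-6494337/39095) = -1552841437059/39095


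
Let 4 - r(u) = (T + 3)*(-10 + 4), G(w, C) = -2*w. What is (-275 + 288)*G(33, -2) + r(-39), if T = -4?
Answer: -860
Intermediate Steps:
r(u) = -2 (r(u) = 4 - (-4 + 3)*(-10 + 4) = 4 - (-1)*(-6) = 4 - 1*6 = 4 - 6 = -2)
(-275 + 288)*G(33, -2) + r(-39) = (-275 + 288)*(-2*33) - 2 = 13*(-66) - 2 = -858 - 2 = -860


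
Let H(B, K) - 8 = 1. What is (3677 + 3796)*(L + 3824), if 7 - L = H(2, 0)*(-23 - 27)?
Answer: 31991913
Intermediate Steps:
H(B, K) = 9 (H(B, K) = 8 + 1 = 9)
L = 457 (L = 7 - 9*(-23 - 27) = 7 - 9*(-50) = 7 - 1*(-450) = 7 + 450 = 457)
(3677 + 3796)*(L + 3824) = (3677 + 3796)*(457 + 3824) = 7473*4281 = 31991913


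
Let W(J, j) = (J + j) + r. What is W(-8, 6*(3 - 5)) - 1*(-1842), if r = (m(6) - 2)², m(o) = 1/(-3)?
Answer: 16447/9 ≈ 1827.4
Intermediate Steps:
m(o) = -⅓
r = 49/9 (r = (-⅓ - 2)² = (-7/3)² = 49/9 ≈ 5.4444)
W(J, j) = 49/9 + J + j (W(J, j) = (J + j) + 49/9 = 49/9 + J + j)
W(-8, 6*(3 - 5)) - 1*(-1842) = (49/9 - 8 + 6*(3 - 5)) - 1*(-1842) = (49/9 - 8 + 6*(-2)) + 1842 = (49/9 - 8 - 12) + 1842 = -131/9 + 1842 = 16447/9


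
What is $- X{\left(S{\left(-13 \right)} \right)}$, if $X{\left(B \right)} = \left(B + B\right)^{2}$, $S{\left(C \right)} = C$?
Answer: $-676$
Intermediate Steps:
$X{\left(B \right)} = 4 B^{2}$ ($X{\left(B \right)} = \left(2 B\right)^{2} = 4 B^{2}$)
$- X{\left(S{\left(-13 \right)} \right)} = - 4 \left(-13\right)^{2} = - 4 \cdot 169 = \left(-1\right) 676 = -676$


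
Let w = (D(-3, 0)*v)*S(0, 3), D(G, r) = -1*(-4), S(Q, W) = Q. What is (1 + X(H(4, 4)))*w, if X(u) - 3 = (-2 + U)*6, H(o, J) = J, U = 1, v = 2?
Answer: 0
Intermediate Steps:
D(G, r) = 4
w = 0 (w = (4*2)*0 = 8*0 = 0)
X(u) = -3 (X(u) = 3 + (-2 + 1)*6 = 3 - 1*6 = 3 - 6 = -3)
(1 + X(H(4, 4)))*w = (1 - 3)*0 = -2*0 = 0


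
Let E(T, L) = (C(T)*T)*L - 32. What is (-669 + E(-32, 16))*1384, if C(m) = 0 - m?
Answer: -23645640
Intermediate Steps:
C(m) = -m
E(T, L) = -32 - L*T**2 (E(T, L) = ((-T)*T)*L - 32 = (-T**2)*L - 32 = -L*T**2 - 32 = -32 - L*T**2)
(-669 + E(-32, 16))*1384 = (-669 + (-32 - 1*16*(-32)**2))*1384 = (-669 + (-32 - 1*16*1024))*1384 = (-669 + (-32 - 16384))*1384 = (-669 - 16416)*1384 = -17085*1384 = -23645640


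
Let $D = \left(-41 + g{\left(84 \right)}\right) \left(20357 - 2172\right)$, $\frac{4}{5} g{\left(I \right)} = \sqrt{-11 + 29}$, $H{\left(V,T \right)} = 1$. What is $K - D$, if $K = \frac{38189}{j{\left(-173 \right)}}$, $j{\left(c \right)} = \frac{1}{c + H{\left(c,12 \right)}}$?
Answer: $-5822923 - \frac{272775 \sqrt{2}}{4} \approx -5.9194 \cdot 10^{6}$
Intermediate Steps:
$g{\left(I \right)} = \frac{15 \sqrt{2}}{4}$ ($g{\left(I \right)} = \frac{5 \sqrt{-11 + 29}}{4} = \frac{5 \sqrt{18}}{4} = \frac{5 \cdot 3 \sqrt{2}}{4} = \frac{15 \sqrt{2}}{4}$)
$j{\left(c \right)} = \frac{1}{1 + c}$ ($j{\left(c \right)} = \frac{1}{c + 1} = \frac{1}{1 + c}$)
$D = -745585 + \frac{272775 \sqrt{2}}{4}$ ($D = \left(-41 + \frac{15 \sqrt{2}}{4}\right) \left(20357 - 2172\right) = \left(-41 + \frac{15 \sqrt{2}}{4}\right) 18185 = -745585 + \frac{272775 \sqrt{2}}{4} \approx -6.4914 \cdot 10^{5}$)
$K = -6568508$ ($K = \frac{38189}{\frac{1}{1 - 173}} = \frac{38189}{\frac{1}{-172}} = \frac{38189}{- \frac{1}{172}} = 38189 \left(-172\right) = -6568508$)
$K - D = -6568508 - \left(-745585 + \frac{272775 \sqrt{2}}{4}\right) = -6568508 + \left(745585 - \frac{272775 \sqrt{2}}{4}\right) = -5822923 - \frac{272775 \sqrt{2}}{4}$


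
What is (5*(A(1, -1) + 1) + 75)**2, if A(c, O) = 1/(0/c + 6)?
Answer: 235225/36 ≈ 6534.0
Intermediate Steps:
A(c, O) = 1/6 (A(c, O) = 1/(0 + 6) = 1/6)
(5*(A(1, -1) + 1) + 75)**2 = (5*(1/6 + 1) + 75)**2 = (5*(7/6) + 75)**2 = (35/6 + 75)**2 = (485/6)**2 = 235225/36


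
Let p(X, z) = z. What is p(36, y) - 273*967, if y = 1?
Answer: -263990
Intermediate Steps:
p(36, y) - 273*967 = 1 - 273*967 = 1 - 263991 = -263990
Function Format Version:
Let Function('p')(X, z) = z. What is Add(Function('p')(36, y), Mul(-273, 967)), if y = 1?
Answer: -263990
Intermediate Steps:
Add(Function('p')(36, y), Mul(-273, 967)) = Add(1, Mul(-273, 967)) = Add(1, -263991) = -263990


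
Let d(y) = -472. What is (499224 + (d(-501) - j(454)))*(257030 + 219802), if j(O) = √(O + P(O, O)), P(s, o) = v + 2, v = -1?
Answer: 237820913664 - 476832*√455 ≈ 2.3781e+11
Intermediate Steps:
P(s, o) = 1 (P(s, o) = -1 + 2 = 1)
j(O) = √(1 + O) (j(O) = √(O + 1) = √(1 + O))
(499224 + (d(-501) - j(454)))*(257030 + 219802) = (499224 + (-472 - √(1 + 454)))*(257030 + 219802) = (499224 + (-472 - √455))*476832 = (498752 - √455)*476832 = 237820913664 - 476832*√455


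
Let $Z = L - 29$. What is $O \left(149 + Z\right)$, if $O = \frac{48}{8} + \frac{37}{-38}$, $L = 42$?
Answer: $\frac{15471}{19} \approx 814.26$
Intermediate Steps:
$Z = 13$ ($Z = 42 - 29 = 13$)
$O = \frac{191}{38}$ ($O = 48 \cdot \frac{1}{8} + 37 \left(- \frac{1}{38}\right) = 6 - \frac{37}{38} = \frac{191}{38} \approx 5.0263$)
$O \left(149 + Z\right) = \frac{191 \left(149 + 13\right)}{38} = \frac{191}{38} \cdot 162 = \frac{15471}{19}$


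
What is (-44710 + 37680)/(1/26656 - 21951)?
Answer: 37478336/117025171 ≈ 0.32026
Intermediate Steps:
(-44710 + 37680)/(1/26656 - 21951) = -7030/(1/26656 - 21951) = -7030/(-585125855/26656) = -7030*(-26656/585125855) = 37478336/117025171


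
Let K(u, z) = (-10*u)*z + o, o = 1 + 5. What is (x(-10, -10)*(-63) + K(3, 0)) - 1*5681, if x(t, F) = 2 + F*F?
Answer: -12101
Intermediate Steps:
o = 6
x(t, F) = 2 + F²
K(u, z) = 6 - 10*u*z (K(u, z) = (-10*u)*z + 6 = -10*u*z + 6 = 6 - 10*u*z)
(x(-10, -10)*(-63) + K(3, 0)) - 1*5681 = ((2 + (-10)²)*(-63) + (6 - 10*3*0)) - 1*5681 = ((2 + 100)*(-63) + (6 + 0)) - 5681 = (102*(-63) + 6) - 5681 = (-6426 + 6) - 5681 = -6420 - 5681 = -12101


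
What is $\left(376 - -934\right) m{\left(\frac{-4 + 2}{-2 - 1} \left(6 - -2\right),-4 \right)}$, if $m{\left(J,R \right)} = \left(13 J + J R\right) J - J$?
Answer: $\frac{985120}{3} \approx 3.2837 \cdot 10^{5}$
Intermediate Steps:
$m{\left(J,R \right)} = - J + J \left(13 J + J R\right)$ ($m{\left(J,R \right)} = J \left(13 J + J R\right) - J = - J + J \left(13 J + J R\right)$)
$\left(376 - -934\right) m{\left(\frac{-4 + 2}{-2 - 1} \left(6 - -2\right),-4 \right)} = \left(376 - -934\right) \frac{-4 + 2}{-2 - 1} \left(6 - -2\right) \left(-1 + 13 \frac{-4 + 2}{-2 - 1} \left(6 - -2\right) + \frac{-4 + 2}{-2 - 1} \left(6 - -2\right) \left(-4\right)\right) = \left(376 + 934\right) - \frac{2}{-3} \left(6 + \left(-3 + 5\right)\right) \left(-1 + 13 - \frac{2}{-3} \left(6 + \left(-3 + 5\right)\right) + - \frac{2}{-3} \left(6 + \left(-3 + 5\right)\right) \left(-4\right)\right) = 1310 \left(-2\right) \left(- \frac{1}{3}\right) \left(6 + 2\right) \left(-1 + 13 \left(-2\right) \left(- \frac{1}{3}\right) \left(6 + 2\right) + \left(-2\right) \left(- \frac{1}{3}\right) \left(6 + 2\right) \left(-4\right)\right) = 1310 \cdot \frac{2}{3} \cdot 8 \left(-1 + 13 \cdot \frac{2}{3} \cdot 8 + \frac{2}{3} \cdot 8 \left(-4\right)\right) = 1310 \frac{16 \left(-1 + 13 \cdot \frac{16}{3} + \frac{16}{3} \left(-4\right)\right)}{3} = 1310 \frac{16 \left(-1 + \frac{208}{3} - \frac{64}{3}\right)}{3} = 1310 \cdot \frac{16}{3} \cdot 47 = 1310 \cdot \frac{752}{3} = \frac{985120}{3}$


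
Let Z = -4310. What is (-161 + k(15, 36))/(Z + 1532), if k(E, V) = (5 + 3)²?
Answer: 97/2778 ≈ 0.034917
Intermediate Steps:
k(E, V) = 64 (k(E, V) = 8² = 64)
(-161 + k(15, 36))/(Z + 1532) = (-161 + 64)/(-4310 + 1532) = -97/(-2778) = -97*(-1/2778) = 97/2778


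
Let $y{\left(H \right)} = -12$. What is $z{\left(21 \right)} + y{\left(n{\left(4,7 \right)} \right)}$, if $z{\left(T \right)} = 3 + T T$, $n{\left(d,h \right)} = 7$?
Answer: $432$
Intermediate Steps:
$z{\left(T \right)} = 3 + T^{2}$
$z{\left(21 \right)} + y{\left(n{\left(4,7 \right)} \right)} = \left(3 + 21^{2}\right) - 12 = \left(3 + 441\right) - 12 = 444 - 12 = 432$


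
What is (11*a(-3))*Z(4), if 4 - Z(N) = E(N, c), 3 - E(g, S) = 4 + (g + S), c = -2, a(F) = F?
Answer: -231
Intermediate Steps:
E(g, S) = -1 - S - g (E(g, S) = 3 - (4 + (g + S)) = 3 - (4 + (S + g)) = 3 - (4 + S + g) = 3 + (-4 - S - g) = -1 - S - g)
Z(N) = 3 + N (Z(N) = 4 - (-1 - 1*(-2) - N) = 4 - (-1 + 2 - N) = 4 - (1 - N) = 4 + (-1 + N) = 3 + N)
(11*a(-3))*Z(4) = (11*(-3))*(3 + 4) = -33*7 = -231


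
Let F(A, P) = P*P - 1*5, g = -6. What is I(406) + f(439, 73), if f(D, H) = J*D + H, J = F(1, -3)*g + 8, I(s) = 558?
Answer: -6393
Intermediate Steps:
F(A, P) = -5 + P**2 (F(A, P) = P**2 - 5 = -5 + P**2)
J = -16 (J = (-5 + (-3)**2)*(-6) + 8 = (-5 + 9)*(-6) + 8 = 4*(-6) + 8 = -24 + 8 = -16)
f(D, H) = H - 16*D (f(D, H) = -16*D + H = H - 16*D)
I(406) + f(439, 73) = 558 + (73 - 16*439) = 558 + (73 - 7024) = 558 - 6951 = -6393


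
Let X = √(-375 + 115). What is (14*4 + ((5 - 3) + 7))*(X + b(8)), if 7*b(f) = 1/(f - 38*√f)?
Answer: -65/10052 - 1235*√2/20104 + 130*I*√65 ≈ -0.093342 + 1048.1*I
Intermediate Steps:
X = 2*I*√65 (X = √(-260) = 2*I*√65 ≈ 16.125*I)
b(f) = 1/(7*(f - 38*√f))
(14*4 + ((5 - 3) + 7))*(X + b(8)) = (14*4 + ((5 - 3) + 7))*(2*I*√65 + 1/(7*(8 - 76*√2))) = (56 + (2 + 7))*(2*I*√65 + 1/(7*(8 - 76*√2))) = (56 + 9)*(2*I*√65 + 1/(7*(8 - 76*√2))) = 65*(1/(7*(8 - 76*√2)) + 2*I*√65) = 65/(7*(8 - 76*√2)) + 130*I*√65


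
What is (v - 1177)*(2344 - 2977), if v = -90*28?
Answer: 2340201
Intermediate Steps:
v = -2520
(v - 1177)*(2344 - 2977) = (-2520 - 1177)*(2344 - 2977) = -3697*(-633) = 2340201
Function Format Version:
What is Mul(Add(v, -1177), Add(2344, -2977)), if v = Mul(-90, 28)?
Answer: 2340201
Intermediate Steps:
v = -2520
Mul(Add(v, -1177), Add(2344, -2977)) = Mul(Add(-2520, -1177), Add(2344, -2977)) = Mul(-3697, -633) = 2340201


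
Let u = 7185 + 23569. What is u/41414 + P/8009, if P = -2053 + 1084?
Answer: 103089310/165842363 ≈ 0.62161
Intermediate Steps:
P = -969
u = 30754
u/41414 + P/8009 = 30754/41414 - 969/8009 = 30754*(1/41414) - 969*1/8009 = 15377/20707 - 969/8009 = 103089310/165842363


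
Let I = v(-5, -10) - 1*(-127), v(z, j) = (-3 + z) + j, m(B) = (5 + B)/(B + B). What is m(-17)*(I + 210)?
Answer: 1914/17 ≈ 112.59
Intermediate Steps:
m(B) = (5 + B)/(2*B) (m(B) = (5 + B)/((2*B)) = (5 + B)*(1/(2*B)) = (5 + B)/(2*B))
v(z, j) = -3 + j + z
I = 109 (I = (-3 - 10 - 5) - 1*(-127) = -18 + 127 = 109)
m(-17)*(I + 210) = ((1/2)*(5 - 17)/(-17))*(109 + 210) = ((1/2)*(-1/17)*(-12))*319 = (6/17)*319 = 1914/17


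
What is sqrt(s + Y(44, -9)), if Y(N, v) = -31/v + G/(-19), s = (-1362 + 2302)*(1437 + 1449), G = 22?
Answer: sqrt(8814024589)/57 ≈ 1647.1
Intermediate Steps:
s = 2712840 (s = 940*2886 = 2712840)
Y(N, v) = -22/19 - 31/v (Y(N, v) = -31/v + 22/(-19) = -31/v + 22*(-1/19) = -31/v - 22/19 = -22/19 - 31/v)
sqrt(s + Y(44, -9)) = sqrt(2712840 + (-22/19 - 31/(-9))) = sqrt(2712840 + (-22/19 - 31*(-1/9))) = sqrt(2712840 + (-22/19 + 31/9)) = sqrt(2712840 + 391/171) = sqrt(463896031/171) = sqrt(8814024589)/57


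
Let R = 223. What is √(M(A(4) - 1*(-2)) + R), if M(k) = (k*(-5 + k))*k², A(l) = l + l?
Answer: √5223 ≈ 72.270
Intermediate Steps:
A(l) = 2*l
M(k) = k³*(-5 + k)
√(M(A(4) - 1*(-2)) + R) = √((2*4 - 1*(-2))³*(-5 + (2*4 - 1*(-2))) + 223) = √((8 + 2)³*(-5 + (8 + 2)) + 223) = √(10³*(-5 + 10) + 223) = √(1000*5 + 223) = √(5000 + 223) = √5223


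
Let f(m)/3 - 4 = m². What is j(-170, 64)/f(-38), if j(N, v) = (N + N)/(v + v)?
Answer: -85/139008 ≈ -0.00061148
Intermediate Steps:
f(m) = 12 + 3*m²
j(N, v) = N/v (j(N, v) = (2*N)/((2*v)) = (2*N)*(1/(2*v)) = N/v)
j(-170, 64)/f(-38) = (-170/64)/(12 + 3*(-38)²) = (-170*1/64)/(12 + 3*1444) = -85/(32*(12 + 4332)) = -85/32/4344 = -85/32*1/4344 = -85/139008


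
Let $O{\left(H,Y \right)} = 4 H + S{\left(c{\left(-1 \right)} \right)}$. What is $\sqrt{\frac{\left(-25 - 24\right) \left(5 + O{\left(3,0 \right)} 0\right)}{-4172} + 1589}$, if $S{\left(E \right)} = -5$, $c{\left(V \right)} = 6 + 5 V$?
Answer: $\frac{3 \sqrt{15679419}}{298} \approx 39.863$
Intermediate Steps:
$O{\left(H,Y \right)} = -5 + 4 H$ ($O{\left(H,Y \right)} = 4 H - 5 = -5 + 4 H$)
$\sqrt{\frac{\left(-25 - 24\right) \left(5 + O{\left(3,0 \right)} 0\right)}{-4172} + 1589} = \sqrt{\frac{\left(-25 - 24\right) \left(5 + \left(-5 + 4 \cdot 3\right) 0\right)}{-4172} + 1589} = \sqrt{- 49 \left(5 + \left(-5 + 12\right) 0\right) \left(- \frac{1}{4172}\right) + 1589} = \sqrt{- 49 \left(5 + 7 \cdot 0\right) \left(- \frac{1}{4172}\right) + 1589} = \sqrt{- 49 \left(5 + 0\right) \left(- \frac{1}{4172}\right) + 1589} = \sqrt{\left(-49\right) 5 \left(- \frac{1}{4172}\right) + 1589} = \sqrt{\left(-245\right) \left(- \frac{1}{4172}\right) + 1589} = \sqrt{\frac{35}{596} + 1589} = \sqrt{\frac{947079}{596}} = \frac{3 \sqrt{15679419}}{298}$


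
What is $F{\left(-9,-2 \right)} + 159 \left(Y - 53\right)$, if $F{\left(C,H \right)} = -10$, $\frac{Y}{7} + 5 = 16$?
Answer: $3806$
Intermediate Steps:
$Y = 77$ ($Y = -35 + 7 \cdot 16 = -35 + 112 = 77$)
$F{\left(-9,-2 \right)} + 159 \left(Y - 53\right) = -10 + 159 \left(77 - 53\right) = -10 + 159 \cdot 24 = -10 + 3816 = 3806$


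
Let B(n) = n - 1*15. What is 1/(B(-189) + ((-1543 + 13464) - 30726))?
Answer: -1/19009 ≈ -5.2607e-5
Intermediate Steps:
B(n) = -15 + n (B(n) = n - 15 = -15 + n)
1/(B(-189) + ((-1543 + 13464) - 30726)) = 1/((-15 - 189) + ((-1543 + 13464) - 30726)) = 1/(-204 + (11921 - 30726)) = 1/(-204 - 18805) = 1/(-19009) = -1/19009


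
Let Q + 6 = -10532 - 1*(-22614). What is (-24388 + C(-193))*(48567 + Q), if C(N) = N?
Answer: -1490665583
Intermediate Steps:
Q = 12076 (Q = -6 + (-10532 - 1*(-22614)) = -6 + (-10532 + 22614) = -6 + 12082 = 12076)
(-24388 + C(-193))*(48567 + Q) = (-24388 - 193)*(48567 + 12076) = -24581*60643 = -1490665583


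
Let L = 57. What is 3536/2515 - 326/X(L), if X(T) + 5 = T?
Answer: -318009/65390 ≈ -4.8633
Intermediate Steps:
X(T) = -5 + T
3536/2515 - 326/X(L) = 3536/2515 - 326/(-5 + 57) = 3536*(1/2515) - 326/52 = 3536/2515 - 326*1/52 = 3536/2515 - 163/26 = -318009/65390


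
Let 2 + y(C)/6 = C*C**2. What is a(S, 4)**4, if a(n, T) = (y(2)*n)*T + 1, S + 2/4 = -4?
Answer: 175233494881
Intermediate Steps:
S = -9/2 (S = -1/2 - 4 = -9/2 ≈ -4.5000)
y(C) = -12 + 6*C**3 (y(C) = -12 + 6*(C*C**2) = -12 + 6*C**3)
a(n, T) = 1 + 36*T*n (a(n, T) = ((-12 + 6*2**3)*n)*T + 1 = ((-12 + 6*8)*n)*T + 1 = ((-12 + 48)*n)*T + 1 = (36*n)*T + 1 = 36*T*n + 1 = 1 + 36*T*n)
a(S, 4)**4 = (1 + 36*4*(-9/2))**4 = (1 - 648)**4 = (-647)**4 = 175233494881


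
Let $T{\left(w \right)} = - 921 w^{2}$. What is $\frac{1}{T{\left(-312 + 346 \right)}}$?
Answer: $- \frac{1}{1064676} \approx -9.3925 \cdot 10^{-7}$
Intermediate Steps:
$\frac{1}{T{\left(-312 + 346 \right)}} = \frac{1}{\left(-921\right) \left(-312 + 346\right)^{2}} = \frac{1}{\left(-921\right) 34^{2}} = \frac{1}{\left(-921\right) 1156} = \frac{1}{-1064676} = - \frac{1}{1064676}$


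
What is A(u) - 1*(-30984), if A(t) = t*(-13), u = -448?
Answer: 36808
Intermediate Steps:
A(t) = -13*t
A(u) - 1*(-30984) = -13*(-448) - 1*(-30984) = 5824 + 30984 = 36808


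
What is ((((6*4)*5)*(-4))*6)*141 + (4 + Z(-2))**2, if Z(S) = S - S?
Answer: -406064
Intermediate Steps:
Z(S) = 0
((((6*4)*5)*(-4))*6)*141 + (4 + Z(-2))**2 = ((((6*4)*5)*(-4))*6)*141 + (4 + 0)**2 = (((24*5)*(-4))*6)*141 + 4**2 = ((120*(-4))*6)*141 + 16 = -480*6*141 + 16 = -2880*141 + 16 = -406080 + 16 = -406064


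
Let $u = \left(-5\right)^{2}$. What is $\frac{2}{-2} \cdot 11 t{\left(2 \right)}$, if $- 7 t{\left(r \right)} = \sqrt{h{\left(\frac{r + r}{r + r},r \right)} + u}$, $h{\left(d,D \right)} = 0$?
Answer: $\frac{55}{7} \approx 7.8571$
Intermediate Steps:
$u = 25$
$t{\left(r \right)} = - \frac{5}{7}$ ($t{\left(r \right)} = - \frac{\sqrt{0 + 25}}{7} = - \frac{\sqrt{25}}{7} = \left(- \frac{1}{7}\right) 5 = - \frac{5}{7}$)
$\frac{2}{-2} \cdot 11 t{\left(2 \right)} = \frac{2}{-2} \cdot 11 \left(- \frac{5}{7}\right) = 2 \left(- \frac{1}{2}\right) 11 \left(- \frac{5}{7}\right) = \left(-1\right) 11 \left(- \frac{5}{7}\right) = \left(-11\right) \left(- \frac{5}{7}\right) = \frac{55}{7}$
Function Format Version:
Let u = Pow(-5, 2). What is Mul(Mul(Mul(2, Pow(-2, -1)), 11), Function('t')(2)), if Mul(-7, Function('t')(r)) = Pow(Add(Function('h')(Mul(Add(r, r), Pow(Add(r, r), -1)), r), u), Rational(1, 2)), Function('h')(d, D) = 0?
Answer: Rational(55, 7) ≈ 7.8571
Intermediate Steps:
u = 25
Function('t')(r) = Rational(-5, 7) (Function('t')(r) = Mul(Rational(-1, 7), Pow(Add(0, 25), Rational(1, 2))) = Mul(Rational(-1, 7), Pow(25, Rational(1, 2))) = Mul(Rational(-1, 7), 5) = Rational(-5, 7))
Mul(Mul(Mul(2, Pow(-2, -1)), 11), Function('t')(2)) = Mul(Mul(Mul(2, Pow(-2, -1)), 11), Rational(-5, 7)) = Mul(Mul(Mul(2, Rational(-1, 2)), 11), Rational(-5, 7)) = Mul(Mul(-1, 11), Rational(-5, 7)) = Mul(-11, Rational(-5, 7)) = Rational(55, 7)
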